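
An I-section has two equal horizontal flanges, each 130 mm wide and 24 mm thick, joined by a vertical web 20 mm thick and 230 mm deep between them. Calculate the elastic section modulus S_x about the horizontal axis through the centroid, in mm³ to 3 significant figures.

Decompose the section into non-overlapping parts with the origin at the bottom-left of its bounding rectangle.
Bottom flange: 130 × 24, A = 3 120 mm², y = 12 mm, Ī = 149 760 mm⁴.
Web: 20 × 230, A = 4 600 mm², y = 139 mm, Ī = 20 278 333 mm⁴.
Top flange: 130 × 24, A = 3 120 mm², y = 266 mm, Ī = 149 760 mm⁴.
By symmetry the centroid is at mid-height, ȳ = 139 mm.
Transfer each piece to the horizontal axis through the centroid using Ī + A·d² with d = y − 139:
  bottom flange: d = -127 mm → contributes +50 472 240 mm⁴
  web: d = 0 mm → contributes +20 278 333 mm⁴
  top flange: d = 127 mm → contributes +50 472 240 mm⁴
Total I = 121 222 813 mm⁴.
Extreme fibre distance c = 139 mm; S = I/c = 872 107 mm³.

S_x ≈ 8.72 × 10⁵ mm³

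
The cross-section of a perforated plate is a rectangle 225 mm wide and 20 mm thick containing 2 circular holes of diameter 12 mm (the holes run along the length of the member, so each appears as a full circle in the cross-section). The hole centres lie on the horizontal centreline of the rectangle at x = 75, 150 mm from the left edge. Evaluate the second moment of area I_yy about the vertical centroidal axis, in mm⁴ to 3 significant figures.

Treat the section as a set of non-overlapping primitives; coordinates are from the bounding-box lower-left.
Plate: 225 × 20, A = 4 500 mm², x = 112.5 mm, Ī = 18 984 375 mm⁴.
Hole 1 (subtracted): ⌀12, A = 113.1 mm², x = 75 mm, Ī = 1017.9 mm⁴.
Hole 2 (subtracted): ⌀12, A = 113.1 mm², x = 150 mm, Ī = 1017.9 mm⁴.
By symmetry the centroid is at mid-width, x̄ = 112.5 mm.
Transfer each piece to the vertical centroidal axis using Ī + A·d² with d = x − 112.5:
  plate: d = 0 mm → contributes +18 984 375 mm⁴
  hole 1: d = -37.5 mm → contributes −160 061 mm⁴
  hole 2: d = 37.5 mm → contributes −160 061 mm⁴
Total I = 18 664 253 mm⁴.

I_yy ≈ 1.87 × 10⁷ mm⁴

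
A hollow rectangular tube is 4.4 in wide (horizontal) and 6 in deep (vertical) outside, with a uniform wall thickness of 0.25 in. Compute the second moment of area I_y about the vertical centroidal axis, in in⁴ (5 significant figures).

Break the section into simple shapes (no overlaps), measuring from the bottom-left corner of the bounding box.
Outer rectangle: 4.4 × 6, A = 26.4 in², x = 2.2 in, Ī = 42.592 in⁴.
Inner void (subtracted): 3.9 × 5.5, A = 21.45 in², x = 2.2 in, Ī = 27.18788 in⁴.
By symmetry the centroid is at mid-width, x̄ = 2.2 in.
All pieces are centred on the vertical centroidal axis, so I = ΣĪ (holes subtracted) = 15.40413 in⁴.

I_y ≈ 15.404 in⁴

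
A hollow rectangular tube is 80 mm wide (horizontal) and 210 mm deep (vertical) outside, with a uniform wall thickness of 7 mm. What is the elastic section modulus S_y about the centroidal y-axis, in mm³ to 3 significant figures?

Treat the section as a set of non-overlapping primitives; coordinates are from the bounding-box lower-left.
Outer rectangle: 80 × 210, A = 16 800 mm², x = 40 mm, Ī = 8 960 000 mm⁴.
Inner void (subtracted): 66 × 196, A = 12 936 mm², x = 40 mm, Ī = 4 695 768 mm⁴.
By symmetry the centroid is at mid-width, x̄ = 40 mm.
All pieces are centred on the centroidal y-axis, so I = ΣĪ (holes subtracted) = 4 264 232 mm⁴.
Extreme fibre distance c = 40 mm; S = I/c = 106 606 mm³.

S_y ≈ 1.07 × 10⁵ mm³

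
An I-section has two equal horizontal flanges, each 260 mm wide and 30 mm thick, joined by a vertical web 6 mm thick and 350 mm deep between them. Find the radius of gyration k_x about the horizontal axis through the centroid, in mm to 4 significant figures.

k_x ≈ 181.9 mm

Break the section into simple shapes (no overlaps), measuring from the bottom-left corner of the bounding box.
Bottom flange: 260 × 30, A = 7 800 mm², y = 15 mm, Ī = 585 000 mm⁴.
Web: 6 × 350, A = 2 100 mm², y = 205 mm, Ī = 21 437 500 mm⁴.
Top flange: 260 × 30, A = 7 800 mm², y = 395 mm, Ī = 585 000 mm⁴.
By symmetry the centroid is at mid-height, ȳ = 205 mm.
Transfer each piece to the horizontal axis through the centroid using Ī + A·d² with d = y − 205:
  bottom flange: d = -190 mm → contributes +282 165 000 mm⁴
  web: d = 0 mm → contributes +21 437 500 mm⁴
  top flange: d = 190 mm → contributes +282 165 000 mm⁴
Total I = 585 767 500 mm⁴.
Radius of gyration: k = √(I/A) = √(585 767 500 / 17 700) = 181.918 mm.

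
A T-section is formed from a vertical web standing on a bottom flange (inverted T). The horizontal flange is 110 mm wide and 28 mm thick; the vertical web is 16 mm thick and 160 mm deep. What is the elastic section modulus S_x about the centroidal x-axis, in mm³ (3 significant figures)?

S_x ≈ 1.37 × 10⁵ mm³

Treat the section as a set of non-overlapping primitives; coordinates are from the bounding-box lower-left.
Flange: 110 × 28, A = 3 080 mm², y = 14 mm, Ī = 201 227 mm⁴.
Web: 16 × 160, A = 2 560 mm², y = 108 mm, Ī = 5 461 333 mm⁴.
Centroid: ȳ = ΣA·y / ΣA = 56.667 mm.
Transfer each piece to the centroidal x-axis using Ī + A·d² with d = y − 56.667:
  flange: d = -42.667 mm → contributes +5 808 196 mm⁴
  web: d = 51.333 mm → contributes +12 207 218 mm⁴
Total I = 18 015 413 mm⁴.
Extreme fibre distance c = 131.33 mm; S = I/c = 137 173 mm³.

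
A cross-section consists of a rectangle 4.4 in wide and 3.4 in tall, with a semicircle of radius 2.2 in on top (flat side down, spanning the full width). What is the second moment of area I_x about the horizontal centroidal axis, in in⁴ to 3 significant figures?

I_x ≈ 51.9 in⁴

Split into non-overlapping primitives; take the origin at the lower-left of the bounding box.
Rectangular body: 4.4 × 3.4, A = 14.96 in², y = 1.7 in, Ī = 14.411 in⁴.
Semicircular cap: semicircle r = 2.2, A = 7.6027 in², y = 4.3337 in, Ī = 2.5711 in⁴.
Centroid: ȳ = ΣA·y / ΣA = 2.5874 in.
Transfer each piece to the horizontal centroidal axis using Ī + A·d² with d = y − 2.5874:
  rectangular body: d = -0.88745 in → contributes +26.193 in⁴
  semicircular cap: d = 1.7463 in → contributes +25.755 in⁴
Total I = 51.948 in⁴.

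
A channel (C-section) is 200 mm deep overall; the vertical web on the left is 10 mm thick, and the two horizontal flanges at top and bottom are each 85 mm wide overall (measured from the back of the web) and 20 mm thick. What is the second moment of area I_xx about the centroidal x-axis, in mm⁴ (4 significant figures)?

I_xx ≈ 3.107 × 10⁷ mm⁴

Split into non-overlapping primitives; take the origin at the lower-left of the bounding box.
Web: 10 × 200, A = 2 000 mm², y = 100 mm, Ī = 6 666 667 mm⁴.
Top flange (beyond web): 75 × 20, A = 1 500 mm², y = 190 mm, Ī = 50 000 mm⁴.
Bottom flange (beyond web): 75 × 20, A = 1 500 mm², y = 10 mm, Ī = 50 000 mm⁴.
By symmetry the centroid is at mid-height, ȳ = 100 mm.
Transfer each piece to the centroidal x-axis using Ī + A·d² with d = y − 100:
  web: d = 0 mm → contributes +6 666 667 mm⁴
  top flange (beyond web): d = 90 mm → contributes +12 200 000 mm⁴
  bottom flange (beyond web): d = -90 mm → contributes +12 200 000 mm⁴
Total I = 31 066 667 mm⁴.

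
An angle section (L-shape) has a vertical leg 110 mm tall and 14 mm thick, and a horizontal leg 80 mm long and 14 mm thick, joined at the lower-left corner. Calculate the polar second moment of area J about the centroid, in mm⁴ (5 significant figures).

Split into non-overlapping primitives; take the origin at the lower-left of the bounding box.
Vertical leg: 14 × 110, A = 1 540 mm², y = 55 mm, Ī = 1 552 833 mm⁴.
Horizontal leg (remainder): 66 × 14, A = 924 mm², y = 7 mm, Ī = 15 092 mm⁴.
Centroid: ȳ = ΣA·y / ΣA = 37 mm.
Transfer each piece to the centroidal x-axis using Ī + A·d² with d = y − 37:
  vertical leg: d = 18 mm → contributes +2 051 793 mm⁴
  horizontal leg (remainder): d = -30 mm → contributes +846 692 mm⁴
Total I = 2 898 485 mm⁴.
For the y-axis: x̄ = 22 mm.
Repeating about the centroidal y-axis gives I_y = 1 284 565 mm⁴.
Polar second moment: J = I_x + I_y = 4 183 051 mm⁴.

J ≈ 4.1831 × 10⁶ mm⁴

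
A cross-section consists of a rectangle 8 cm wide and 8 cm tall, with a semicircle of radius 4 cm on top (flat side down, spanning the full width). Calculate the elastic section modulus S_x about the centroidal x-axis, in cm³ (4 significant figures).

S_x ≈ 149.4 cm³

Split into non-overlapping primitives; take the origin at the lower-left of the bounding box.
Rectangular body: 8 × 8, A = 64 cm², y = 4 cm, Ī = 341.333 cm⁴.
Semicircular cap: semicircle r = 4, A = 25.1327 cm², y = 9.69765 cm, Ī = 28.0978 cm⁴.
Centroid: ȳ = ΣA·y / ΣA = 5.60657 cm.
Transfer each piece to the centroidal x-axis using Ī + A·d² with d = y − 5.60657:
  rectangular body: d = -1.60657 cm → contributes +506.521 cm⁴
  semicircular cap: d = 4.09109 cm → contributes +448.744 cm⁴
Total I = 955.265 cm⁴.
Extreme fibre distance c = 6.39343 cm; S = I/c = 149.413 cm³.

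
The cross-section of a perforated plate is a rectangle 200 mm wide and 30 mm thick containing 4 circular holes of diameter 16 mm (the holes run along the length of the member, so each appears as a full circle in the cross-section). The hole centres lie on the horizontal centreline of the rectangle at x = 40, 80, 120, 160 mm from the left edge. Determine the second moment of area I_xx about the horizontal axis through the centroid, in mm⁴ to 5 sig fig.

Decompose the section into non-overlapping parts with the origin at the bottom-left of its bounding rectangle.
Plate: 200 × 30, A = 6 000 mm², y = 15 mm, Ī = 450 000 mm⁴.
Hole 1 (subtracted): ⌀16, A = 201.0619 mm², y = 15 mm, Ī = 3216.991 mm⁴.
Hole 2 (subtracted): ⌀16, A = 201.0619 mm², y = 15 mm, Ī = 3216.991 mm⁴.
Hole 3 (subtracted): ⌀16, A = 201.0619 mm², y = 15 mm, Ī = 3216.991 mm⁴.
Hole 4 (subtracted): ⌀16, A = 201.0619 mm², y = 15 mm, Ī = 3216.991 mm⁴.
By symmetry the centroid is at mid-height, ȳ = 15 mm.
All pieces are centred on the horizontal axis through the centroid, so I = ΣĪ (holes subtracted) = 437 132 mm⁴.

I_xx ≈ 4.3713 × 10⁵ mm⁴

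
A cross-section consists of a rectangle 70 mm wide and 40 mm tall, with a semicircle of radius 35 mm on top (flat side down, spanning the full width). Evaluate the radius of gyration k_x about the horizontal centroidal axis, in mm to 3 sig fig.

Decompose the section into non-overlapping parts with the origin at the bottom-left of its bounding rectangle.
Rectangular body: 70 × 40, A = 2 800 mm², y = 20 mm, Ī = 373 333 mm⁴.
Semicircular cap: semicircle r = 35, A = 1924.2 mm², y = 54.854 mm, Ī = 164 704 mm⁴.
Centroid: ȳ = ΣA·y / ΣA = 34.197 mm.
Transfer each piece to the horizontal centroidal axis using Ī + A·d² with d = y − 34.197:
  rectangular body: d = -14.197 mm → contributes +937 653 mm⁴
  semicircular cap: d = 20.658 mm → contributes +985 864 mm⁴
Total I = 1 923 517 mm⁴.
Radius of gyration: k = √(I/A) = √(1 923 517 / 4724.2) = 20.178 mm.

k_x ≈ 20.2 mm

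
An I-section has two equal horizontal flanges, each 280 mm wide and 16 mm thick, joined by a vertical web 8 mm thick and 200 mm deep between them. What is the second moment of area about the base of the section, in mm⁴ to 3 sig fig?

I_base ≈ 2.52 × 10⁸ mm⁴

Split into non-overlapping primitives; take the origin at the lower-left of the bounding box.
Bottom flange: 280 × 16, A = 4 480 mm², y = 8 mm, Ī = 95 573 mm⁴.
Web: 8 × 200, A = 1 600 mm², y = 116 mm, Ī = 5 333 333 mm⁴.
Top flange: 280 × 16, A = 4 480 mm², y = 224 mm, Ī = 95 573 mm⁴.
Transfer each piece to a horizontal axis along the bottom face using Ī + A·d² with d = y − 0:
  bottom flange: d = 8 mm → contributes +382 293 mm⁴
  web: d = 116 mm → contributes +26 862 933 mm⁴
  top flange: d = 224 mm → contributes +224 884 053 mm⁴
Total I = 252 129 280 mm⁴.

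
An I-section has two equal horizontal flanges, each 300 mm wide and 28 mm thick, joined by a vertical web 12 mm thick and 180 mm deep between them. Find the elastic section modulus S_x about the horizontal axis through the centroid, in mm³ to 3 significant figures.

S_x ≈ 1.60 × 10⁶ mm³

Split into non-overlapping primitives; take the origin at the lower-left of the bounding box.
Bottom flange: 300 × 28, A = 8 400 mm², y = 14 mm, Ī = 548 800 mm⁴.
Web: 12 × 180, A = 2 160 mm², y = 118 mm, Ī = 5 832 000 mm⁴.
Top flange: 300 × 28, A = 8 400 mm², y = 222 mm, Ī = 548 800 mm⁴.
By symmetry the centroid is at mid-height, ȳ = 118 mm.
Transfer each piece to the horizontal axis through the centroid using Ī + A·d² with d = y − 118:
  bottom flange: d = -104 mm → contributes +91 403 200 mm⁴
  web: d = 0 mm → contributes +5 832 000 mm⁴
  top flange: d = 104 mm → contributes +91 403 200 mm⁴
Total I = 188 638 400 mm⁴.
Extreme fibre distance c = 118 mm; S = I/c = 1 598 631 mm³.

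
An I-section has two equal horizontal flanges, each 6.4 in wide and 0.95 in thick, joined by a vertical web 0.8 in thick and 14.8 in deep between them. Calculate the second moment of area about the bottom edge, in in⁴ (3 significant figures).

Split into non-overlapping primitives; take the origin at the lower-left of the bounding box.
Bottom flange: 6.4 × 0.95, A = 6.08 in², y = 0.475 in, Ī = 0.45727 in⁴.
Web: 0.8 × 14.8, A = 11.84 in², y = 8.35 in, Ī = 216.12 in⁴.
Top flange: 6.4 × 0.95, A = 6.08 in², y = 16.225 in, Ī = 0.45727 in⁴.
Transfer each piece to the bottom edge using Ī + A·d² with d = y − 0:
  bottom flange: d = 0.475 in → contributes +1.8291 in⁴
  web: d = 8.35 in → contributes +1041.6 in⁴
  top flange: d = 16.225 in → contributes +1 601 in⁴
Total I = 2644.5 in⁴.

I_base ≈ 2640 in⁴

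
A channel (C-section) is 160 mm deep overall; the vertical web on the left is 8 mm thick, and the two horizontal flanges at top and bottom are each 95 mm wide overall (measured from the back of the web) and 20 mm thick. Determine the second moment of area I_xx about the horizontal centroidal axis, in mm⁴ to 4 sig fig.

I_xx ≈ 1.990 × 10⁷ mm⁴

Split into non-overlapping primitives; take the origin at the lower-left of the bounding box.
Web: 8 × 160, A = 1 280 mm², y = 80 mm, Ī = 2 730 667 mm⁴.
Top flange (beyond web): 87 × 20, A = 1 740 mm², y = 150 mm, Ī = 58 000 mm⁴.
Bottom flange (beyond web): 87 × 20, A = 1 740 mm², y = 10 mm, Ī = 58 000 mm⁴.
By symmetry the centroid is at mid-height, ȳ = 80 mm.
Transfer each piece to the horizontal centroidal axis using Ī + A·d² with d = y − 80:
  web: d = 0 mm → contributes +2 730 667 mm⁴
  top flange (beyond web): d = 70 mm → contributes +8 584 000 mm⁴
  bottom flange (beyond web): d = -70 mm → contributes +8 584 000 mm⁴
Total I = 19 898 667 mm⁴.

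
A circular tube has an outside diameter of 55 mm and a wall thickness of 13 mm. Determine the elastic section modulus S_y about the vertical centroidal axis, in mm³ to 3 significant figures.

Decompose the section into non-overlapping parts with the origin at the bottom-left of its bounding rectangle.
Outer circle: ⌀55, A = 2375.8 mm², x = 27.5 mm, Ī = 449 180 mm⁴.
Bore (subtracted): ⌀29, A = 660.52 mm², x = 27.5 mm, Ī = 34 719 mm⁴.
By symmetry the centroid is at mid-width, x̄ = 27.5 mm.
All pieces are centred on the vertical centroidal axis, so I = ΣĪ (holes subtracted) = 414 462 mm⁴.
Extreme fibre distance c = 27.5 mm; S = I/c = 15 071 mm³.

S_y ≈ 1.51 × 10⁴ mm³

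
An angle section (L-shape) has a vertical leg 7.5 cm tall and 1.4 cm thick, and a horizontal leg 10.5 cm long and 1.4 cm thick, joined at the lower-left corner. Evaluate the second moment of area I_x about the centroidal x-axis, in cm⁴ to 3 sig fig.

I_x ≈ 105 cm⁴

Decompose the section into non-overlapping parts with the origin at the bottom-left of its bounding rectangle.
Vertical leg: 1.4 × 7.5, A = 10.5 cm², y = 3.75 cm, Ī = 49.219 cm⁴.
Horizontal leg (remainder): 9.1 × 1.4, A = 12.74 cm², y = 0.7 cm, Ī = 2.0809 cm⁴.
Centroid: ȳ = ΣA·y / ΣA = 2.078 cm.
Transfer each piece to the centroidal x-axis using Ī + A·d² with d = y − 2.078:
  vertical leg: d = 1.672 cm → contributes +78.572 cm⁴
  horizontal leg (remainder): d = -1.378 cm → contributes +26.273 cm⁴
Total I = 104.85 cm⁴.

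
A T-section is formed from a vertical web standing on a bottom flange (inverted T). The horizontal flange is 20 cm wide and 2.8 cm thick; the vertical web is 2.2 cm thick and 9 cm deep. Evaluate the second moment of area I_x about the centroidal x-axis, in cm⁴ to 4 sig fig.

I_x ≈ 679.4 cm⁴

Break the section into simple shapes (no overlaps), measuring from the bottom-left corner of the bounding box.
Flange: 20 × 2.8, A = 56 cm², y = 1.4 cm, Ī = 36.5867 cm⁴.
Web: 2.2 × 9, A = 19.8 cm², y = 7.3 cm, Ī = 133.65 cm⁴.
Centroid: ȳ = ΣA·y / ΣA = 2.94116 cm.
Transfer each piece to the centroidal x-axis using Ī + A·d² with d = y − 2.94116:
  flange: d = -1.54116 cm → contributes +169.597 cm⁴
  web: d = 4.35884 cm → contributes +509.84 cm⁴
Total I = 679.436 cm⁴.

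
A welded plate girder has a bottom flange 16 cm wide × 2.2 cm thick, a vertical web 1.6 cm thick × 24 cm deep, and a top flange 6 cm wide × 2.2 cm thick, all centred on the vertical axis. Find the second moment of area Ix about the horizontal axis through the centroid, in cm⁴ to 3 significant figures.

Split into non-overlapping primitives; take the origin at the lower-left of the bounding box.
Bottom plate: 16 × 2.2, A = 35.2 cm², y = 1.1 cm, Ī = 14.197 cm⁴.
Web plate: 1.6 × 24, A = 38.4 cm², y = 14.2 cm, Ī = 1843.2 cm⁴.
Top plate: 6 × 2.2, A = 13.2 cm², y = 27.3 cm, Ī = 5.324 cm⁴.
Centroid: ȳ = ΣA·y / ΣA = 10.88 cm.
Transfer each piece to the horizontal axis through the centroid using Ī + A·d² with d = y − 10.88:
  bottom plate: d = -9.7797 cm → contributes +3380.8 cm⁴
  web plate: d = 3.3203 cm → contributes +2266.5 cm⁴
  top plate: d = 16.42 cm → contributes +3564.4 cm⁴
Total I = 9211.7 cm⁴.

Ix ≈ 9210 cm⁴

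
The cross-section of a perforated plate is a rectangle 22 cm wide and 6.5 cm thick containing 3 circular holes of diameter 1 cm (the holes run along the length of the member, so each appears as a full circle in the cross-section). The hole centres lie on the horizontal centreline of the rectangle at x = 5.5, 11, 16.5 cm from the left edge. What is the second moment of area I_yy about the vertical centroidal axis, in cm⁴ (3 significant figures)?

I_yy ≈ 5720 cm⁴

Treat the section as a set of non-overlapping primitives; coordinates are from the bounding-box lower-left.
Plate: 22 × 6.5, A = 143 cm², x = 11 cm, Ī = 5767.7 cm⁴.
Hole 1 (subtracted): ⌀1, A = 0.7854 cm², x = 5.5 cm, Ī = 0.049087 cm⁴.
Hole 2 (subtracted): ⌀1, A = 0.7854 cm², x = 11 cm, Ī = 0.049087 cm⁴.
Hole 3 (subtracted): ⌀1, A = 0.7854 cm², x = 16.5 cm, Ī = 0.049087 cm⁴.
By symmetry the centroid is at mid-width, x̄ = 11 cm.
Transfer each piece to the vertical centroidal axis using Ī + A·d² with d = x − 11:
  plate: d = 0 cm → contributes +5767.7 cm⁴
  hole 1: d = -5.5 cm → contributes −23.807 cm⁴
  hole 2: d = 0 cm → contributes −0.049087 cm⁴
  hole 3: d = 5.5 cm → contributes −23.807 cm⁴
Total I = 5 720 cm⁴.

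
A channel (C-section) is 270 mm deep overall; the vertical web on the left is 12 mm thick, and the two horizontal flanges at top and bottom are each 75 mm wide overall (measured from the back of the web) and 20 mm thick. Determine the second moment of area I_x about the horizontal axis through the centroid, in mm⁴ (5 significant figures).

I_x ≈ 5.9142 × 10⁷ mm⁴

Split into non-overlapping primitives; take the origin at the lower-left of the bounding box.
Web: 12 × 270, A = 3 240 mm², y = 135 mm, Ī = 19 683 000 mm⁴.
Top flange (beyond web): 63 × 20, A = 1 260 mm², y = 260 mm, Ī = 42 000 mm⁴.
Bottom flange (beyond web): 63 × 20, A = 1 260 mm², y = 10 mm, Ī = 42 000 mm⁴.
By symmetry the centroid is at mid-height, ȳ = 135 mm.
Transfer each piece to the horizontal axis through the centroid using Ī + A·d² with d = y − 135:
  web: d = 0 mm → contributes +19 683 000 mm⁴
  top flange (beyond web): d = 125 mm → contributes +19 729 500 mm⁴
  bottom flange (beyond web): d = -125 mm → contributes +19 729 500 mm⁴
Total I = 59 142 000 mm⁴.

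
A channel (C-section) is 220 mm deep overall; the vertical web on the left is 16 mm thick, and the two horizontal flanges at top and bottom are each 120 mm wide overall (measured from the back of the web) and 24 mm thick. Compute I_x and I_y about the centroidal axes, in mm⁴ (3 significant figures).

Treat the section as a set of non-overlapping primitives; coordinates are from the bounding-box lower-left.
Web: 16 × 220, A = 3 520 mm², y = 110 mm, Ī = 14 197 333 mm⁴.
Top flange (beyond web): 104 × 24, A = 2 496 mm², y = 208 mm, Ī = 119 808 mm⁴.
Bottom flange (beyond web): 104 × 24, A = 2 496 mm², y = 12 mm, Ī = 119 808 mm⁴.
By symmetry the centroid is at mid-height, ȳ = 110 mm.
Transfer each piece to the centroidal x-axis using Ī + A·d² with d = y − 110:
  web: d = 0 mm → contributes +14 197 333 mm⁴
  top flange (beyond web): d = 98 mm → contributes +24 091 392 mm⁴
  bottom flange (beyond web): d = -98 mm → contributes +24 091 392 mm⁴
Total I = 62 380 117 mm⁴.
For the y-axis: x̄ = 43.188 mm.
Repeating about the centroidal y-axis gives I_y = 12 006 249 mm⁴.

I_x ≈ 6.24 × 10⁷ mm⁴, I_y ≈ 1.20 × 10⁷ mm⁴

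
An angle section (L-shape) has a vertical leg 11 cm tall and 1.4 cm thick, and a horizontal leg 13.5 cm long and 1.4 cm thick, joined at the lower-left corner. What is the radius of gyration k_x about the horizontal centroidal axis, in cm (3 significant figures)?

k_x ≈ 3.26 cm

Break the section into simple shapes (no overlaps), measuring from the bottom-left corner of the bounding box.
Vertical leg: 1.4 × 11, A = 15.4 cm², y = 5.5 cm, Ī = 155.28 cm⁴.
Horizontal leg (remainder): 12.1 × 1.4, A = 16.94 cm², y = 0.7 cm, Ī = 2.7669 cm⁴.
Centroid: ȳ = ΣA·y / ΣA = 2.9857 cm.
Transfer each piece to the horizontal centroidal axis using Ī + A·d² with d = y − 2.9857:
  vertical leg: d = 2.5143 cm → contributes +252.64 cm⁴
  horizontal leg (remainder): d = -2.2857 cm → contributes +91.27 cm⁴
Total I = 343.91 cm⁴.
Radius of gyration: k = √(I/A) = √(343.91 / 32.34) = 3.261 cm.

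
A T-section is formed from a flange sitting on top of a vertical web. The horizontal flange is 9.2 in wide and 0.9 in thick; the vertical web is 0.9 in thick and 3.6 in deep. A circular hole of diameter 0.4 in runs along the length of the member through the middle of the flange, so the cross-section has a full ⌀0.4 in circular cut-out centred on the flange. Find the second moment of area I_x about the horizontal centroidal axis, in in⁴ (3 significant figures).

Split into non-overlapping primitives; take the origin at the lower-left of the bounding box.
Flange: 9.2 × 0.9, A = 8.28 in², y = 4.05 in, Ī = 0.5589 in⁴.
Web: 0.9 × 3.6, A = 3.24 in², y = 1.8 in, Ī = 3.4992 in⁴.
Hole (subtracted): ⌀0.4, A = 0.12566 in², y = 4.05 in, Ī = 0.0012566 in⁴.
Centroid: ȳ = ΣA·y / ΣA = 3.4102 in.
Transfer each piece to the horizontal centroidal axis using Ī + A·d² with d = y − 3.4102:
  flange: d = 0.63979 in → contributes +3.9482 in⁴
  web: d = -1.6102 in → contributes +11.9 in⁴
  hole: d = 0.63979 in → contributes −0.052695 in⁴
Total I = 15.795 in⁴.

I_x ≈ 15.8 in⁴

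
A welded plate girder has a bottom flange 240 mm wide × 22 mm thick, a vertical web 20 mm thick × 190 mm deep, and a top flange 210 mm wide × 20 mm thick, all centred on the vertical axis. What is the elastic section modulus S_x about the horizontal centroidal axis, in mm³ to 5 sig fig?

Split into non-overlapping primitives; take the origin at the lower-left of the bounding box.
Bottom plate: 240 × 22, A = 5 280 mm², y = 11 mm, Ī = 212 960 mm⁴.
Web plate: 20 × 190, A = 3 800 mm², y = 117 mm, Ī = 11 431 667 mm⁴.
Top plate: 210 × 20, A = 4 200 mm², y = 222 mm, Ī = 140 000 mm⁴.
Centroid: ȳ = ΣA·y / ΣA = 108.0633 mm.
Transfer each piece to the horizontal centroidal axis using Ī + A·d² with d = y − 108.0633:
  bottom plate: d = -97.06325 mm → contributes +49 957 292 mm⁴
  web plate: d = 8.936747 mm → contributes +11 735 155 mm⁴
  top plate: d = 113.9367 mm → contributes +54 662 646 mm⁴
Total I = 116 355 094 mm⁴.
Extreme fibre distance c = 123.9367 mm; S = I/c = 938826.4 mm³.

S_x ≈ 9.3883 × 10⁵ mm³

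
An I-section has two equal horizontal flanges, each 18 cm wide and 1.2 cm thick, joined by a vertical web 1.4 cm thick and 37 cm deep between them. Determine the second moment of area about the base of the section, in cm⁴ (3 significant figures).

Break the section into simple shapes (no overlaps), measuring from the bottom-left corner of the bounding box.
Bottom flange: 18 × 1.2, A = 21.6 cm², y = 0.6 cm, Ī = 2.592 cm⁴.
Web: 1.4 × 37, A = 51.8 cm², y = 19.7 cm, Ī = 5909.5 cm⁴.
Top flange: 18 × 1.2, A = 21.6 cm², y = 38.8 cm, Ī = 2.592 cm⁴.
Transfer each piece to the bottom edge using Ī + A·d² with d = y − 0:
  bottom flange: d = 0.6 cm → contributes +10.368 cm⁴
  web: d = 19.7 cm → contributes +26 013 cm⁴
  top flange: d = 38.8 cm → contributes +32 520 cm⁴
Total I = 58 543 cm⁴.

I_base ≈ 5.85 × 10⁴ cm⁴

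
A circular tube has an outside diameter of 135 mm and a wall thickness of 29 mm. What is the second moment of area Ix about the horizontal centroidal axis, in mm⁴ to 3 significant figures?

Treat the section as a set of non-overlapping primitives; coordinates are from the bounding-box lower-left.
Outer circle: ⌀135, A = 14 314 mm², y = 67.5 mm, Ī = 16 304 406 mm⁴.
Bore (subtracted): ⌀77, A = 4656.6 mm², y = 67.5 mm, Ī = 1 725 571 mm⁴.
By symmetry the centroid is at mid-height, ȳ = 67.5 mm.
All pieces are centred on the horizontal centroidal axis, so I = ΣĪ (holes subtracted) = 14 578 835 mm⁴.

Ix ≈ 1.46 × 10⁷ mm⁴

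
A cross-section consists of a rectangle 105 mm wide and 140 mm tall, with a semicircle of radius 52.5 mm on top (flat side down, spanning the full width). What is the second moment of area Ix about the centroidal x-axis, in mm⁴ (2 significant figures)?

Ix ≈ 5.3 × 10⁷ mm⁴

Decompose the section into non-overlapping parts with the origin at the bottom-left of its bounding rectangle.
Rectangular body: 105 × 140, A = 14 700 mm², y = 70 mm, Ī = 24 010 000 mm⁴.
Semicircular cap: semicircle r = 52.5, A = 4 330 mm², y = 162.3 mm, Ī = 833 814 mm⁴.
Centroid: ȳ = ΣA·y / ΣA = 91 mm.
Transfer each piece to the centroidal x-axis using Ī + A·d² with d = y − 91:
  rectangular body: d = -21 mm → contributes +30 489 930 mm⁴
  semicircular cap: d = 71.29 mm → contributes +22 835 156 mm⁴
Total I = 53 325 086 mm⁴.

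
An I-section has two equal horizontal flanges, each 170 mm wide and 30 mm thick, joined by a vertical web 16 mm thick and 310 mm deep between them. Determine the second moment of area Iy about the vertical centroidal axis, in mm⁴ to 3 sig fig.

Iy ≈ 2.47 × 10⁷ mm⁴

Split into non-overlapping primitives; take the origin at the lower-left of the bounding box.
Bottom flange: 170 × 30, A = 5 100 mm², x = 85 mm, Ī = 12 282 500 mm⁴.
Web: 16 × 310, A = 4 960 mm², x = 85 mm, Ī = 105 813 mm⁴.
Top flange: 170 × 30, A = 5 100 mm², x = 85 mm, Ī = 12 282 500 mm⁴.
By symmetry the centroid is at mid-width, x̄ = 85 mm.
All pieces are centred on the vertical centroidal axis, so I = ΣĪ = 24 670 813 mm⁴.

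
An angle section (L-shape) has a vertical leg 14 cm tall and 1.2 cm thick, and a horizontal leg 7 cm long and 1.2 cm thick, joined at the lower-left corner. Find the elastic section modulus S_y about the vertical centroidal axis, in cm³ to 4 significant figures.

S_y ≈ 15.22 cm³

Break the section into simple shapes (no overlaps), measuring from the bottom-left corner of the bounding box.
Vertical leg: 1.2 × 14, A = 16.8 cm², x = 0.6 cm, Ī = 2.016 cm⁴.
Horizontal leg (remainder): 5.8 × 1.2, A = 6.96 cm², x = 4.1 cm, Ī = 19.5112 cm⁴.
Centroid: x̄ = ΣA·x / ΣA = 1.62525 cm.
Transfer each piece to the vertical centroidal axis using Ī + A·d² with d = x − 1.62525:
  vertical leg: d = -1.02525 cm → contributes +19.6752 cm⁴
  horizontal leg (remainder): d = 2.47475 cm → contributes +62.1369 cm⁴
Total I = 81.812 cm⁴.
Extreme fibre distance c = 5.37475 cm; S = I/c = 15.2216 cm³.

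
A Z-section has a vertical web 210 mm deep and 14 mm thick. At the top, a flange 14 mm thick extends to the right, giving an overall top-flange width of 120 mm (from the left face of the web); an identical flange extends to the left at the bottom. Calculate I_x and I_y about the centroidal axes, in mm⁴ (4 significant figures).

Break the section into simple shapes (no overlaps), measuring from the bottom-left corner of the bounding box.
Web: 14 × 210, A = 2 940 mm², y = 105 mm, Ī = 10 804 500 mm⁴.
Top flange (beyond web): 106 × 14, A = 1 484 mm², y = 203 mm, Ī = 24238.7 mm⁴.
Bottom flange (beyond web): 106 × 14, A = 1 484 mm², y = 7 mm, Ī = 24238.7 mm⁴.
Centroid: ȳ = ΣA·y / ΣA = 105 mm.
Transfer each piece to the centroidal x-axis using Ī + A·d² with d = y − 105:
  web: d = 0 mm → contributes +10 804 500 mm⁴
  top flange (beyond web): d = 98 mm → contributes +14 276 575 mm⁴
  bottom flange (beyond web): d = -98 mm → contributes +14 276 575 mm⁴
Total I = 39 357 649 mm⁴.
For the y-axis: x̄ = 113 mm.
Repeating about the centroidal y-axis gives I_y = 13 511 857 mm⁴.

I_x ≈ 3.936 × 10⁷ mm⁴, I_y ≈ 1.351 × 10⁷ mm⁴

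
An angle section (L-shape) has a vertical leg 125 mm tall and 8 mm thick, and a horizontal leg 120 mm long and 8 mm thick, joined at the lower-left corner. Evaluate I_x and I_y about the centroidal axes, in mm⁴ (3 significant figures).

I_x ≈ 2.92 × 10⁶ mm⁴, I_y ≈ 2.64 × 10⁶ mm⁴

Split into non-overlapping primitives; take the origin at the lower-left of the bounding box.
Vertical leg: 8 × 125, A = 1 000 mm², y = 62.5 mm, Ī = 1 302 083 mm⁴.
Horizontal leg (remainder): 112 × 8, A = 896 mm², y = 4 mm, Ī = 4778.7 mm⁴.
Centroid: ȳ = ΣA·y / ΣA = 34.854 mm.
Transfer each piece to the centroidal x-axis using Ī + A·d² with d = y − 34.854:
  vertical leg: d = 27.646 mm → contributes +2 066 361 mm⁴
  horizontal leg (remainder): d = -30.854 mm → contributes +857 767 mm⁴
Total I = 2 924 128 mm⁴.
For the y-axis: x̄ = 32.354 mm.
Repeating about the centroidal y-axis gives I_y = 2 643 218 mm⁴.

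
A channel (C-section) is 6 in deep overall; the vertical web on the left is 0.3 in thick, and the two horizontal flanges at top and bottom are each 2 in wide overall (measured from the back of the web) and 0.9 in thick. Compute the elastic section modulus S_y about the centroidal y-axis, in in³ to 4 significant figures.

S_y ≈ 1.544 in³

Break the section into simple shapes (no overlaps), measuring from the bottom-left corner of the bounding box.
Web: 0.3 × 6, A = 1.8 in², x = 0.15 in, Ī = 0.0135 in⁴.
Top flange (beyond web): 1.7 × 0.9, A = 1.53 in², x = 1.15 in, Ī = 0.368475 in⁴.
Bottom flange (beyond web): 1.7 × 0.9, A = 1.53 in², x = 1.15 in, Ī = 0.368475 in⁴.
Centroid: x̄ = ΣA·x / ΣA = 0.77963 in.
Transfer each piece to the centroidal y-axis using Ī + A·d² with d = x − 0.77963:
  web: d = -0.62963 in → contributes +0.72708 in⁴
  top flange (beyond web): d = 0.37037 in → contributes +0.578352 in⁴
  bottom flange (beyond web): d = 0.37037 in → contributes +0.578352 in⁴
Total I = 1.88378 in⁴.
Extreme fibre distance c = 1.22037 in; S = I/c = 1.54362 in³.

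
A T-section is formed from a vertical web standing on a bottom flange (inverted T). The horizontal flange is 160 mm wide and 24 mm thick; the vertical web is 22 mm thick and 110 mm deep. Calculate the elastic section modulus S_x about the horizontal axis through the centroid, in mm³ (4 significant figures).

Break the section into simple shapes (no overlaps), measuring from the bottom-left corner of the bounding box.
Flange: 160 × 24, A = 3 840 mm², y = 12 mm, Ī = 184 320 mm⁴.
Web: 22 × 110, A = 2 420 mm², y = 79 mm, Ī = 2 440 167 mm⁴.
Centroid: ȳ = ΣA·y / ΣA = 37.901 mm.
Transfer each piece to the horizontal axis through the centroid using Ī + A·d² with d = y − 37.901:
  flange: d = -25.901 mm → contributes +2 760 421 mm⁴
  web: d = 41.099 mm → contributes +6 527 864 mm⁴
Total I = 9 288 285 mm⁴.
Extreme fibre distance c = 96.099 mm; S = I/c = 96653.3 mm³.

S_x ≈ 9.665 × 10⁴ mm³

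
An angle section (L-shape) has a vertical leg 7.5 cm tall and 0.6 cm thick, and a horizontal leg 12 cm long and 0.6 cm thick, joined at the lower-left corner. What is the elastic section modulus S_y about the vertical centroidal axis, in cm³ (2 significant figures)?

Decompose the section into non-overlapping parts with the origin at the bottom-left of its bounding rectangle.
Vertical leg: 0.6 × 7.5, A = 4.5 cm², x = 0.3 cm, Ī = 0.135 cm⁴.
Horizontal leg (remainder): 11.4 × 0.6, A = 6.84 cm², x = 6.3 cm, Ī = 74.08 cm⁴.
Centroid: x̄ = ΣA·x / ΣA = 3.919 cm.
Transfer each piece to the vertical centroidal axis using Ī + A·d² with d = x − 3.919:
  vertical leg: d = -3.619 cm → contributes +59.07 cm⁴
  horizontal leg (remainder): d = 2.381 cm → contributes +112.9 cm⁴
Total I = 171.9 cm⁴.
Extreme fibre distance c = 8.081 cm; S = I/c = 21.28 cm³.

S_y ≈ 21 cm³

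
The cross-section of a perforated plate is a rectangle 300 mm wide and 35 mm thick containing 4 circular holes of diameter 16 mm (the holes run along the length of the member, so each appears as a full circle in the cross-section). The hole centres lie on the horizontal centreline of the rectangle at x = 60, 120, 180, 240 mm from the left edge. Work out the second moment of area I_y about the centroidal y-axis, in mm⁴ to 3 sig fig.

Decompose the section into non-overlapping parts with the origin at the bottom-left of its bounding rectangle.
Plate: 300 × 35, A = 10 500 mm², x = 150 mm, Ī = 78 750 000 mm⁴.
Hole 1 (subtracted): ⌀16, A = 201.06 mm², x = 60 mm, Ī = 3 217 mm⁴.
Hole 2 (subtracted): ⌀16, A = 201.06 mm², x = 120 mm, Ī = 3 217 mm⁴.
Hole 3 (subtracted): ⌀16, A = 201.06 mm², x = 180 mm, Ī = 3 217 mm⁴.
Hole 4 (subtracted): ⌀16, A = 201.06 mm², x = 240 mm, Ī = 3 217 mm⁴.
By symmetry the centroid is at mid-width, x̄ = 150 mm.
Transfer each piece to the centroidal y-axis using Ī + A·d² with d = x − 150:
  plate: d = 0 mm → contributes +78 750 000 mm⁴
  hole 1: d = -90 mm → contributes −1 631 819 mm⁴
  hole 2: d = -30 mm → contributes −184 173 mm⁴
  hole 3: d = 30 mm → contributes −184 173 mm⁴
  hole 4: d = 90 mm → contributes −1 631 819 mm⁴
Total I = 75 118 017 mm⁴.

I_y ≈ 7.51 × 10⁷ mm⁴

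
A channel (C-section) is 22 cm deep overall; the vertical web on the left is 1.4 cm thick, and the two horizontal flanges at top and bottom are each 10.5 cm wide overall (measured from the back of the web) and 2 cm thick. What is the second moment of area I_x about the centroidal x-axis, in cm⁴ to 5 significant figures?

Treat the section as a set of non-overlapping primitives; coordinates are from the bounding-box lower-left.
Web: 1.4 × 22, A = 30.8 cm², y = 11 cm, Ī = 1242.267 cm⁴.
Top flange (beyond web): 9.1 × 2, A = 18.2 cm², y = 21 cm, Ī = 6.066667 cm⁴.
Bottom flange (beyond web): 9.1 × 2, A = 18.2 cm², y = 1 cm, Ī = 6.066667 cm⁴.
By symmetry the centroid is at mid-height, ȳ = 11 cm.
Transfer each piece to the centroidal x-axis using Ī + A·d² with d = y − 11:
  web: d = 0 cm → contributes +1242.267 cm⁴
  top flange (beyond web): d = 10 cm → contributes +1826.067 cm⁴
  bottom flange (beyond web): d = -10 cm → contributes +1826.067 cm⁴
Total I = 4894.4 cm⁴.

I_x ≈ 4894.4 cm⁴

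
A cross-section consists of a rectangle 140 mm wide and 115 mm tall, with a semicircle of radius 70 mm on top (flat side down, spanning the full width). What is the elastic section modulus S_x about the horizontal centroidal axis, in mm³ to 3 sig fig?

Break the section into simple shapes (no overlaps), measuring from the bottom-left corner of the bounding box.
Rectangular body: 140 × 115, A = 16 100 mm², y = 57.5 mm, Ī = 17 743 542 mm⁴.
Semicircular cap: semicircle r = 70, A = 7696.9 mm², y = 144.71 mm, Ī = 2 635 265 mm⁴.
Centroid: ȳ = ΣA·y / ΣA = 85.707 mm.
Transfer each piece to the horizontal centroidal axis using Ī + A·d² with d = y − 85.707:
  rectangular body: d = -28.207 mm → contributes +30 553 237 mm⁴
  semicircular cap: d = 59.002 mm → contributes +29 429 953 mm⁴
Total I = 59 983 190 mm⁴.
Extreme fibre distance c = 99.293 mm; S = I/c = 604 103 mm³.

S_x ≈ 6.04 × 10⁵ mm³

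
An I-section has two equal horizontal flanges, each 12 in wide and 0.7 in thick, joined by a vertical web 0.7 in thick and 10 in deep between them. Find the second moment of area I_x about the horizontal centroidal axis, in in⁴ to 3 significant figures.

I_x ≈ 540 in⁴

Break the section into simple shapes (no overlaps), measuring from the bottom-left corner of the bounding box.
Bottom flange: 12 × 0.7, A = 8.4 in², y = 0.35 in, Ī = 0.343 in⁴.
Web: 0.7 × 10, A = 7 in², y = 5.7 in, Ī = 58.333 in⁴.
Top flange: 12 × 0.7, A = 8.4 in², y = 11.05 in, Ī = 0.343 in⁴.
By symmetry the centroid is at mid-height, ȳ = 5.7 in.
Transfer each piece to the horizontal centroidal axis using Ī + A·d² with d = y − 5.7:
  bottom flange: d = -5.35 in → contributes +240.77 in⁴
  web: d = 0 in → contributes +58.333 in⁴
  top flange: d = 5.35 in → contributes +240.77 in⁴
Total I = 539.88 in⁴.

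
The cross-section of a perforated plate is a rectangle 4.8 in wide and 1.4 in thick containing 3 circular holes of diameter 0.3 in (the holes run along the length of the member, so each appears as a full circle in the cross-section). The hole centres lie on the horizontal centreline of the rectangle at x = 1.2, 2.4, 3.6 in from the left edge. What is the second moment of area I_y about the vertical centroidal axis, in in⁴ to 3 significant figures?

Decompose the section into non-overlapping parts with the origin at the bottom-left of its bounding rectangle.
Plate: 4.8 × 1.4, A = 6.72 in², x = 2.4 in, Ī = 12.902 in⁴.
Hole 1 (subtracted): ⌀0.3, A = 0.070686 in², x = 1.2 in, Ī = 0.00039761 in⁴.
Hole 2 (subtracted): ⌀0.3, A = 0.070686 in², x = 2.4 in, Ī = 0.00039761 in⁴.
Hole 3 (subtracted): ⌀0.3, A = 0.070686 in², x = 3.6 in, Ī = 0.00039761 in⁴.
By symmetry the centroid is at mid-width, x̄ = 2.4 in.
Transfer each piece to the vertical centroidal axis using Ī + A·d² with d = x − 2.4:
  plate: d = 0 in → contributes +12.902 in⁴
  hole 1: d = -1.2 in → contributes −0.10219 in⁴
  hole 2: d = 0 in → contributes −0.00039761 in⁴
  hole 3: d = 1.2 in → contributes −0.10219 in⁴
Total I = 12.698 in⁴.

I_y ≈ 12.7 in⁴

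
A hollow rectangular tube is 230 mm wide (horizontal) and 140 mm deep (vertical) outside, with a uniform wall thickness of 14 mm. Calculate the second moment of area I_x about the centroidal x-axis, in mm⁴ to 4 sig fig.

I_x ≈ 2.894 × 10⁷ mm⁴

Break the section into simple shapes (no overlaps), measuring from the bottom-left corner of the bounding box.
Outer rectangle: 230 × 140, A = 32 200 mm², y = 70 mm, Ī = 52 593 333 mm⁴.
Inner void (subtracted): 202 × 112, A = 22 624 mm², y = 70 mm, Ī = 23 649 621 mm⁴.
By symmetry the centroid is at mid-height, ȳ = 70 mm.
All pieces are centred on the centroidal x-axis, so I = ΣĪ (holes subtracted) = 28 943 712 mm⁴.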